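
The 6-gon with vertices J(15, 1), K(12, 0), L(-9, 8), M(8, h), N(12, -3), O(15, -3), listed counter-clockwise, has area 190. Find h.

-15

Write out the shoelace sum; only the two edges meeting at M involve h:
2·Area = [((-9)·h − 8·8) + (8·(-3) − 12·h)] + 153
       = -21·h + 65 = 380
⇒ h = -15.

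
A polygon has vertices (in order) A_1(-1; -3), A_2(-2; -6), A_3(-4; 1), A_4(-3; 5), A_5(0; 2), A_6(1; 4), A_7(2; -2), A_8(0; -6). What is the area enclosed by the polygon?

39.5

Apply the surveyor's formula: 2A = Σ (x_i·y_{i+1} − x_{i+1}·y_i), indices taken mod 8.
A_1→A_2: (-1)(-6) − (-2)(-3) = 0
A_2→A_3: (-2)(1) − (-4)(-6) = -26
A_3→A_4: (-4)(5) − (-3)(1) = -17
A_4→A_5: (-3)(2) − (0)(5) = -6
A_5→A_6: (0)(4) − (1)(2) = -2
A_6→A_7: (1)(-2) − (2)(4) = -10
A_7→A_8: (2)(-6) − (0)(-2) = -12
A_8→A_1: (0)(-3) − (-1)(-6) = -6
Σ = -79
Area = |Σ|/2 = 39.5.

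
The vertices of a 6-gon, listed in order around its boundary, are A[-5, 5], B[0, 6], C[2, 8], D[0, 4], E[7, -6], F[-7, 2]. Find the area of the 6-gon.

57.5

Σ = (-30) + (-12) + (8) + (-28) + (-28) + (-25) = -115
Area = |Σ|/2 = 57.5.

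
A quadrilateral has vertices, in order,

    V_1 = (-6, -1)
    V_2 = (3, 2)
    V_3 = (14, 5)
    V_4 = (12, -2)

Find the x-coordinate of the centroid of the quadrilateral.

1313/201

Apply the surveyor's formula. First the cross-terms c_i = x_i·y_{i+1} − x_{i+1}·y_i:
  -9, -13, -88, -24  ⇒  2A = -134, A = -67.
Then Σ (x_i + x_{i+1})·c_i = -2626, so x̄ = -2626 / (6·(-67)) = 1313/201.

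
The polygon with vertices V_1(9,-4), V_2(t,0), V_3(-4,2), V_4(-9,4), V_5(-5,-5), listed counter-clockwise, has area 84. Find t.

Write out the shoelace sum; only the two edges meeting at V_2 involve t:
2·Area = [(9·0 − t·(-4)) + (t·2 − (-4)·0)] + 132
       = 6·t + 132 = 168
⇒ t = 6.

6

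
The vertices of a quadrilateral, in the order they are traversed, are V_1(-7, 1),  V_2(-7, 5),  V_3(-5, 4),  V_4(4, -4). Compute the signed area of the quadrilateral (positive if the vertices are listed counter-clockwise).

-25.5

Apply the shoelace (surveyor's) formula: 2A = Σ (x_i·y_{i+1} − x_{i+1}·y_i), indices taken mod 4.
Cross-terms: -28, -3, 4, -24  ⇒  Σ = -51
Signed area = Σ/2 = -25.5 (negative ⇒ clockwise traversal).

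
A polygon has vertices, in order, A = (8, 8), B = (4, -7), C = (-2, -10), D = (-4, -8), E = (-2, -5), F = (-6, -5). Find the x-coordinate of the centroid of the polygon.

Apply the shoelace formula. First the cross-terms c_i = x_i·y_{i+1} − x_{i+1}·y_i:
  -88, -54, -24, 4, -20, -8  ⇒  2A = -190, A = -95.
Then Σ (x_i + x_{i+1})·c_i = -900, so x̄ = -900 / (6·(-95)) = 30/19.

30/19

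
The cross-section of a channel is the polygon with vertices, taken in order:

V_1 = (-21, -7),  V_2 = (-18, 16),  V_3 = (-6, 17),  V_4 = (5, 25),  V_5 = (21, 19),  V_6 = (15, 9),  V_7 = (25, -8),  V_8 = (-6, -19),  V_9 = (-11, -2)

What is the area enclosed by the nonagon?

1231.5

Apply the shoelace (surveyor's) formula: 2A = Σ (x_i·y_{i+1} − x_{i+1}·y_i), indices taken mod 9.
Σ = (-462) + (-210) + (-235) + (-430) + (-96) + (-345) + (-523) + (-197) + (35) = -2463
Area = |Σ|/2 = 1231.5.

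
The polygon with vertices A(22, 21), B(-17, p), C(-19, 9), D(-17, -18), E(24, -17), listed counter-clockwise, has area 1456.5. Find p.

Write out the shoelace sum; only the two edges meeting at B involve p:
2·Area = [(22·p − (-17)·21) + ((-17)·9 − (-19)·p)] + 2094
       = 41·p + 2298 = 2913
⇒ p = 15.

15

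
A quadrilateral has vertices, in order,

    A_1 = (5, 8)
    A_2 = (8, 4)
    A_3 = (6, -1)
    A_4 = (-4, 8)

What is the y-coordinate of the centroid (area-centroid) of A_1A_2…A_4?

Apply the surveyor's formula. First the cross-terms c_i = x_i·y_{i+1} − x_{i+1}·y_i:
  -44, -32, 44, -72  ⇒  2A = -104, A = -52.
Then Σ (y_i + y_{i+1})·c_i = -1468, so ȳ = -1468 / (6·(-52)) = 367/78.

367/78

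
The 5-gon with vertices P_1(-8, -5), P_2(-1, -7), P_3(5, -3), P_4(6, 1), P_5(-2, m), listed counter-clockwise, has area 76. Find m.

The doubled signed area Σ (x_i y_{i+1} − x_{i+1} y_i) is linear in m.
With m=0 it equals 124; the coefficient of m is 14 (from the two edges through P_5).
So 14·m + 124 = 2·76 = 152 ⇒ m = 2.

2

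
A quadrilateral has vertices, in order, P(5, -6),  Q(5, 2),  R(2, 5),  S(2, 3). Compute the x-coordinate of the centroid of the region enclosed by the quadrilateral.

Apply Gauss's area formula. First the cross-terms c_i = x_i·y_{i+1} − x_{i+1}·y_i:
  40, 21, -4, -27  ⇒  2A = 30, A = 15.
Then Σ (x_i + x_{i+1})·c_i = 342, so x̄ = 342 / (6·15) = 3.8.

3.8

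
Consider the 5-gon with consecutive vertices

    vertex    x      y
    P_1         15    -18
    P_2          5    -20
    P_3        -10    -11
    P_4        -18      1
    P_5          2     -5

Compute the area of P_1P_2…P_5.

273

P_1→P_2: (15)(-20) − (5)(-18) = -210
P_2→P_3: (5)(-11) − (-10)(-20) = -255
P_3→P_4: (-10)(1) − (-18)(-11) = -208
P_4→P_5: (-18)(-5) − (2)(1) = 88
P_5→P_1: (2)(-18) − (15)(-5) = 39
Σ = -546
Area = |Σ|/2 = 273.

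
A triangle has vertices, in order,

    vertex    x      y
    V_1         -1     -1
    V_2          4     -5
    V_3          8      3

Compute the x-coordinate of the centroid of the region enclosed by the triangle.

11/3

Apply the shoelace (surveyor's) formula. First the cross-terms c_i = x_i·y_{i+1} − x_{i+1}·y_i:
  9, 52, -5  ⇒  2A = 56, A = 28.
Then Σ (x_i + x_{i+1})·c_i = 616, so x̄ = 616 / (6·28) = 11/3.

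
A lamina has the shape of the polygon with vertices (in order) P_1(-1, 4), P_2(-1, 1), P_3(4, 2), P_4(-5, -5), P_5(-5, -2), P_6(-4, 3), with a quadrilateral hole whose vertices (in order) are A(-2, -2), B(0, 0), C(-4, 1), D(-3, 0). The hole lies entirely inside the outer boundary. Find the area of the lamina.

27.5

Outer boundary:
Apply Gauss's area formula: 2A = Σ (x_i·y_{i+1} − x_{i+1}·y_i), indices taken mod 6.
Cross-terms: 3, -6, -10, -15, -23, -13  ⇒  Σ = -64
Area = |Σ|/2 = 32.
Hole:
Apply Gauss's area formula: 2A = Σ (x_i·y_{i+1} − x_{i+1}·y_i), indices taken mod 4.
Cross-terms: 0, 0, 3, 6  ⇒  Σ = 9
Area = |Σ|/2 = 4.5.
Net area = 32 − 4.5 = 27.5.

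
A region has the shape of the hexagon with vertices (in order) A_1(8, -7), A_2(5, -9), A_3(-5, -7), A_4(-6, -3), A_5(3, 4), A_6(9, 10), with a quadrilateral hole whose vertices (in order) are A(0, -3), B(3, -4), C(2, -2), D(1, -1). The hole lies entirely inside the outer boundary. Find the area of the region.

150

Outer boundary:
Apply Gauss's area formula: 2A = Σ (x_i·y_{i+1} − x_{i+1}·y_i), indices taken mod 6.
Σ = (-37) + (-80) + (-27) + (-15) + (-6) + (-143) = -308
Area = |Σ|/2 = 154.
Hole:
Apply the shoelace formula: 2A = Σ (x_i·y_{i+1} − x_{i+1}·y_i), indices taken mod 4.
Σ = (9) + (2) + (0) + (-3) = 8
Area = |Σ|/2 = 4.
Net area = 154 − 4 = 150.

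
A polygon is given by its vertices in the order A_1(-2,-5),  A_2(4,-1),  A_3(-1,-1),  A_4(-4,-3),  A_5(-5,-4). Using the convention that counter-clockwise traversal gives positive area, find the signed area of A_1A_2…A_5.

17

A_1→A_2: (-2)(-1) − (4)(-5) = 22
A_2→A_3: (4)(-1) − (-1)(-1) = -5
A_3→A_4: (-1)(-3) − (-4)(-1) = -1
A_4→A_5: (-4)(-4) − (-5)(-3) = 1
A_5→A_1: (-5)(-5) − (-2)(-4) = 17
Σ = 34
Signed area = Σ/2 = 17 (positive ⇒ counter-clockwise traversal).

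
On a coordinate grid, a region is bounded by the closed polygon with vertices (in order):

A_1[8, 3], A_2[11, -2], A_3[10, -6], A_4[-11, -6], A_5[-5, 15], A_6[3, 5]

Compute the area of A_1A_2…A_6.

258.5

A_1→A_2: (8)(-2) − (11)(3) = -49
A_2→A_3: (11)(-6) − (10)(-2) = -46
A_3→A_4: (10)(-6) − (-11)(-6) = -126
A_4→A_5: (-11)(15) − (-5)(-6) = -195
A_5→A_6: (-5)(5) − (3)(15) = -70
A_6→A_1: (3)(3) − (8)(5) = -31
Σ = -517
Area = |Σ|/2 = 258.5.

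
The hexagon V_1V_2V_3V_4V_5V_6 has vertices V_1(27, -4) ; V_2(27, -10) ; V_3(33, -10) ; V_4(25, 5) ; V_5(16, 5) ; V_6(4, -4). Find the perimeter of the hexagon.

76

|V_1V_2| = √((0)² + (-6)²) = √36 = 6
|V_2V_3| = √((6)² + (0)²) = √36 = 6
|V_3V_4| = √((-8)² + (15)²) = √289 = 17
|V_4V_5| = √((-9)² + (0)²) = √81 = 9
|V_5V_6| = √((-12)² + (-9)²) = √225 = 15
|V_6V_1| = √((23)² + (0)²) = √529 = 23
Perimeter = 6 + 6 + 17 + 9 + 15 + 23 = 76.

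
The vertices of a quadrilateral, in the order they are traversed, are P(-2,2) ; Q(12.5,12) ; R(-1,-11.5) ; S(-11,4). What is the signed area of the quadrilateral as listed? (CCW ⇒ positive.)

Cross-terms: -49, -131.75, -130.5, -14  ⇒  Σ = -325.25
Signed area = Σ/2 = -162.625 (negative ⇒ clockwise traversal).

-162.625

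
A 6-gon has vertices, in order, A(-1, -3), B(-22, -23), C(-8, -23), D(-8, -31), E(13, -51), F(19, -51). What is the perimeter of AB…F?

|AB| = √((-21)² + (-20)²) = √841 = 29
|BC| = √((14)² + (0)²) = √196 = 14
|CD| = √((0)² + (-8)²) = √64 = 8
|DE| = √((21)² + (-20)²) = √841 = 29
|EF| = √((6)² + (0)²) = √36 = 6
|FA| = √((-20)² + (48)²) = √2704 = 52
Perimeter = 29 + 14 + 8 + 29 + 6 + 52 = 138.

138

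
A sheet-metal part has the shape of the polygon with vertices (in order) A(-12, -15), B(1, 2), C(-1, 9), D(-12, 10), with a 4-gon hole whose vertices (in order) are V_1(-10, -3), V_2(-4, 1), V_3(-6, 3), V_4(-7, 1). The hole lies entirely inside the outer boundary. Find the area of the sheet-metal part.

191

Outer boundary:
Apply the shoelace formula: 2A = Σ (x_i·y_{i+1} − x_{i+1}·y_i), indices taken mod 4.
Cross-terms: -9, 11, 98, 300  ⇒  Σ = 400
Area = |Σ|/2 = 200.
Hole:
Σ = (-22) + (-6) + (15) + (31) = 18
Area = |Σ|/2 = 9.
Net area = 200 − 9 = 191.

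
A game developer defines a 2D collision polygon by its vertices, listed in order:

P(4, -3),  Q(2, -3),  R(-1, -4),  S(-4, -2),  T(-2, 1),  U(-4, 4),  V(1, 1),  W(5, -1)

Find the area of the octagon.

34

Apply Gauss's area formula: 2A = Σ (x_i·y_{i+1} − x_{i+1}·y_i), indices taken mod 8.
Cross-terms: -6, -11, -14, -8, -4, -8, -6, -11  ⇒  Σ = -68
Area = |Σ|/2 = 34.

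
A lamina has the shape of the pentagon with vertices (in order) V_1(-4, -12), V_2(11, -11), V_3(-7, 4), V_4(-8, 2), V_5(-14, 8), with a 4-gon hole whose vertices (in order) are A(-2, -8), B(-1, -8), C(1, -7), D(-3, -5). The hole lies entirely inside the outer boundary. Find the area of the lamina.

Outer boundary:
Σ = (176) + (-33) + (18) + (-36) + (200) = 325
Area = |Σ|/2 = 162.5.
Hole:
Apply the shoelace formula: 2A = Σ (x_i·y_{i+1} − x_{i+1}·y_i), indices taken mod 4.
Cross-terms: 8, 15, -26, 14  ⇒  Σ = 11
Area = |Σ|/2 = 5.5.
Net area = 162.5 − 5.5 = 157.

157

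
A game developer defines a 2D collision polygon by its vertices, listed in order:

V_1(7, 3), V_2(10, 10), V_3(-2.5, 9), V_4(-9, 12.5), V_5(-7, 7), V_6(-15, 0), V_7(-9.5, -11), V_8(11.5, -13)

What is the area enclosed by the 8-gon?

437.375

Σ = (40) + (115) + (49.75) + (24.5) + (105) + (165) + (250) + (125.5) = 874.75
Area = |Σ|/2 = 437.375.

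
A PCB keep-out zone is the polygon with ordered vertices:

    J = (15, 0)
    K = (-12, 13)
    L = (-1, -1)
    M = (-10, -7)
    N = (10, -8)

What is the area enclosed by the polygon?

J→K: (15)(13) − (-12)(0) = 195
K→L: (-12)(-1) − (-1)(13) = 25
L→M: (-1)(-7) − (-10)(-1) = -3
M→N: (-10)(-8) − (10)(-7) = 150
N→J: (10)(0) − (15)(-8) = 120
Σ = 487
Area = |Σ|/2 = 243.5.

243.5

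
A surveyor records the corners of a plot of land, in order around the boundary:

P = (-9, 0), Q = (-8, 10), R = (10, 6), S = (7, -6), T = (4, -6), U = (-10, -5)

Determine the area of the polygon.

241.5

Apply Gauss's area formula: 2A = Σ (x_i·y_{i+1} − x_{i+1}·y_i), indices taken mod 6.
P→Q: (-9)(10) − (-8)(0) = -90
Q→R: (-8)(6) − (10)(10) = -148
R→S: (10)(-6) − (7)(6) = -102
S→T: (7)(-6) − (4)(-6) = -18
T→U: (4)(-5) − (-10)(-6) = -80
U→P: (-10)(0) − (-9)(-5) = -45
Σ = -483
Area = |Σ|/2 = 241.5.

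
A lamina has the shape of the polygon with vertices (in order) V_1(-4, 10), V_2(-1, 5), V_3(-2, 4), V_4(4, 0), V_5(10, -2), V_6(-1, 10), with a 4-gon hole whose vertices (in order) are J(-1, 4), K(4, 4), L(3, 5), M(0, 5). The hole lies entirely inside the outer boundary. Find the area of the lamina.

Outer boundary:
Apply the surveyor's formula: 2A = Σ (x_i·y_{i+1} − x_{i+1}·y_i), indices taken mod 6.
Σ = (-10) + (6) + (-16) + (-8) + (98) + (30) = 100
Area = |Σ|/2 = 50.
Hole:
Cross-terms: -20, 8, 15, 5  ⇒  Σ = 8
Area = |Σ|/2 = 4.
Net area = 50 − 4 = 46.

46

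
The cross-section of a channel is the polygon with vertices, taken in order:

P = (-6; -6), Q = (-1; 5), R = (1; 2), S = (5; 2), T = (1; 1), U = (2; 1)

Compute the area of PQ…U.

27.5

Apply the shoelace (surveyor's) formula: 2A = Σ (x_i·y_{i+1} − x_{i+1}·y_i), indices taken mod 6.
P→Q: (-6)(5) − (-1)(-6) = -36
Q→R: (-1)(2) − (1)(5) = -7
R→S: (1)(2) − (5)(2) = -8
S→T: (5)(1) − (1)(2) = 3
T→U: (1)(1) − (2)(1) = -1
U→P: (2)(-6) − (-6)(1) = -6
Σ = -55
Area = |Σ|/2 = 27.5.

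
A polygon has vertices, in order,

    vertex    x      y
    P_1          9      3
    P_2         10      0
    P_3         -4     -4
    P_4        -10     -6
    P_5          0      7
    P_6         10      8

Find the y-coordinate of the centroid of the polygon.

338/201

Apply the surveyor's formula. First the cross-terms c_i = x_i·y_{i+1} − x_{i+1}·y_i:
  -30, -40, -16, -70, -70, -42  ⇒  2A = -268, A = -134.
Then Σ (y_i + y_{i+1})·c_i = -1352, so ȳ = -1352 / (6·(-134)) = 338/201.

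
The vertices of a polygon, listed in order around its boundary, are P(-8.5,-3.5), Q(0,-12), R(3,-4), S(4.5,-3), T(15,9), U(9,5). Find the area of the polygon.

Apply Gauss's area formula: 2A = Σ (x_i·y_{i+1} − x_{i+1}·y_i), indices taken mod 6.
Cross-terms: 102, 36, 9, 85.5, -6, 11  ⇒  Σ = 237.5
Area = |Σ|/2 = 118.75.

118.75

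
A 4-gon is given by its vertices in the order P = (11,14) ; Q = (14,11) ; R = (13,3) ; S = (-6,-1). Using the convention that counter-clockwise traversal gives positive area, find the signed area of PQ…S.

-122

Apply Gauss's area formula: 2A = Σ (x_i·y_{i+1} − x_{i+1}·y_i), indices taken mod 4.
Σ = (-75) + (-101) + (5) + (-73) = -244
Signed area = Σ/2 = -122 (negative ⇒ clockwise traversal).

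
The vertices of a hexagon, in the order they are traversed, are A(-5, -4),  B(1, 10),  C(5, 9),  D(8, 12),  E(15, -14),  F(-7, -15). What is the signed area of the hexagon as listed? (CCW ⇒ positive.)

Σ = (-46) + (-41) + (-12) + (-292) + (-323) + (-47) = -761
Signed area = Σ/2 = -380.5 (negative ⇒ clockwise traversal).

-380.5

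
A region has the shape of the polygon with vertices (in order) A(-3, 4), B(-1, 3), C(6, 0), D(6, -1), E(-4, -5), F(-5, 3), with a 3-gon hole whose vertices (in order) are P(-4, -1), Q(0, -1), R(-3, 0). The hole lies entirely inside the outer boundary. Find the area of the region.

Outer boundary:
Apply the surveyor's formula: 2A = Σ (x_i·y_{i+1} − x_{i+1}·y_i), indices taken mod 6.
Cross-terms: -5, -18, -6, -34, -37, -11  ⇒  Σ = -111
Area = |Σ|/2 = 55.5.
Hole:
Apply the surveyor's formula: 2A = Σ (x_i·y_{i+1} − x_{i+1}·y_i), indices taken mod 3.
Σ = (4) + (-3) + (3) = 4
Area = |Σ|/2 = 2.
Net area = 55.5 − 2 = 53.5.

53.5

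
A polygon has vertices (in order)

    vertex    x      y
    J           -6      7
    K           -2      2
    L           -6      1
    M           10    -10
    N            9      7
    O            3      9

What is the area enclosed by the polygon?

Apply Gauss's area formula: 2A = Σ (x_i·y_{i+1} − x_{i+1}·y_i), indices taken mod 6.
Cross-terms: 2, 10, 50, 160, 60, 75  ⇒  Σ = 357
Area = |Σ|/2 = 178.5.

178.5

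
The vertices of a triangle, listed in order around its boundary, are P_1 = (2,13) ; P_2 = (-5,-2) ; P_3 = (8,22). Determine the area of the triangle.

Apply Gauss's area formula: 2A = Σ (x_i·y_{i+1} − x_{i+1}·y_i), indices taken mod 3.
P_1→P_2: (2)(-2) − (-5)(13) = 61
P_2→P_3: (-5)(22) − (8)(-2) = -94
P_3→P_1: (8)(13) − (2)(22) = 60
Σ = 27
Area = |Σ|/2 = 13.5.

13.5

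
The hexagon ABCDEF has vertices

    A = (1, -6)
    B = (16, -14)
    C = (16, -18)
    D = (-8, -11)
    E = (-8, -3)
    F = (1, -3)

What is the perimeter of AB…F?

|AB| = √((15)² + (-8)²) = √289 = 17
|BC| = √((0)² + (-4)²) = √16 = 4
|CD| = √((-24)² + (7)²) = √625 = 25
|DE| = √((0)² + (8)²) = √64 = 8
|EF| = √((9)² + (0)²) = √81 = 9
|FA| = √((0)² + (-3)²) = √9 = 3
Perimeter = 17 + 4 + 25 + 8 + 9 + 3 = 66.

66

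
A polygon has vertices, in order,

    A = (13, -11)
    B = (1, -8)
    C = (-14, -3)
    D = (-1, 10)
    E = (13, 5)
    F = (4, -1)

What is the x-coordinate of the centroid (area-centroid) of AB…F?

Apply the shoelace formula. First the cross-terms c_i = x_i·y_{i+1} − x_{i+1}·y_i:
  -93, -115, -143, -135, -33, -31  ⇒  2A = -550, A = -275.
Then Σ (x_i + x_{i+1})·c_i = -370, so x̄ = -370 / (6·(-275)) = 37/165.

37/165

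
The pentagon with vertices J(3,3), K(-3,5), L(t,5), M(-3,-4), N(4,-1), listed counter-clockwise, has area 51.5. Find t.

-5

Write out the shoelace sum; only the two edges meeting at L involve t:
2·Area = [((-3)·5 − t·5) + (t·(-4) − (-3)·5)] + 58
       = -9·t + 58 = 103
⇒ t = -5.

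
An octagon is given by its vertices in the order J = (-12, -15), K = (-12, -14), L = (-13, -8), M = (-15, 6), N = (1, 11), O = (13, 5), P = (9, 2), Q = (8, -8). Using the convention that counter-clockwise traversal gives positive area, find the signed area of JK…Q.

Apply the surveyor's formula: 2A = Σ (x_i·y_{i+1} − x_{i+1}·y_i), indices taken mod 8.
Σ = (-12) + (-86) + (-198) + (-171) + (-138) + (-19) + (-88) + (-216) = -928
Signed area = Σ/2 = -464 (negative ⇒ clockwise traversal).

-464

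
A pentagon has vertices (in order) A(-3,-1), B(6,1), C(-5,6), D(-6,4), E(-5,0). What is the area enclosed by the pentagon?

Σ = (3) + (41) + (16) + (20) + (5) = 85
Area = |Σ|/2 = 42.5.

42.5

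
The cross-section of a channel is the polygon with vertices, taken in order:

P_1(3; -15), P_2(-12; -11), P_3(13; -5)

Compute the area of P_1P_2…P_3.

95

Σ = (-213) + (203) + (-180) = -190
Area = |Σ|/2 = 95.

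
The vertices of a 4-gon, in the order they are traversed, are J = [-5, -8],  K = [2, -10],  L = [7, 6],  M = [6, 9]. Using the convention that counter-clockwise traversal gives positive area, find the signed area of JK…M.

Apply Gauss's area formula: 2A = Σ (x_i·y_{i+1} − x_{i+1}·y_i), indices taken mod 4.
Σ = (66) + (82) + (27) + (-3) = 172
Signed area = Σ/2 = 86 (positive ⇒ counter-clockwise traversal).

86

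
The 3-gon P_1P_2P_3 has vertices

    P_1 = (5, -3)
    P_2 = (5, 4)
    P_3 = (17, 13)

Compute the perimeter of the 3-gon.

|P_1P_2| = √((0)² + (7)²) = √49 = 7
|P_2P_3| = √((12)² + (9)²) = √225 = 15
|P_3P_1| = √((-12)² + (-16)²) = √400 = 20
Perimeter = 7 + 15 + 20 = 42.

42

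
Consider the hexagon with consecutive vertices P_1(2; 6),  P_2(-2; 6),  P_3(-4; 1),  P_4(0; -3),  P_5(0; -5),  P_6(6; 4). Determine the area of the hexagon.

58

Apply the shoelace (surveyor's) formula: 2A = Σ (x_i·y_{i+1} − x_{i+1}·y_i), indices taken mod 6.
Cross-terms: 24, 22, 12, 0, 30, 28  ⇒  Σ = 116
Area = |Σ|/2 = 58.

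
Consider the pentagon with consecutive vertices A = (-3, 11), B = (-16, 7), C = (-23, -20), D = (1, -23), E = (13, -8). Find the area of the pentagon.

797.5

Apply the surveyor's formula: 2A = Σ (x_i·y_{i+1} − x_{i+1}·y_i), indices taken mod 5.
Σ = (155) + (481) + (549) + (291) + (119) = 1595
Area = |Σ|/2 = 797.5.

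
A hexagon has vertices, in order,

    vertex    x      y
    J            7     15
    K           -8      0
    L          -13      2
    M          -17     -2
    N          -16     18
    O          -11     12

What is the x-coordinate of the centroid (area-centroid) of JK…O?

-1156/139

Apply the shoelace formula. First the cross-terms c_i = x_i·y_{i+1} − x_{i+1}·y_i:
  120, -16, 60, -338, 6, -249  ⇒  2A = -417, A = -208.5.
Then Σ (x_i + x_{i+1})·c_i = 10404, so x̄ = 10404 / (6·(-208.5)) = -1156/139.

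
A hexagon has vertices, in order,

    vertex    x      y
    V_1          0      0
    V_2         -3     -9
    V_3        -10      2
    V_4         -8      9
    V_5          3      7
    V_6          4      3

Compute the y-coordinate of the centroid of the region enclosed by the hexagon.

415/204

Apply Gauss's area formula. First the cross-terms c_i = x_i·y_{i+1} − x_{i+1}·y_i:
  0, -96, -74, -83, -19, 0  ⇒  2A = -272, A = -136.
Then Σ (y_i + y_{i+1})·c_i = -1660, so ȳ = -1660 / (6·(-136)) = 415/204.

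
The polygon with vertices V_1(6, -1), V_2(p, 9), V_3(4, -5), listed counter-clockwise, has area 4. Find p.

9

The doubled signed area Σ (x_i y_{i+1} − x_{i+1} y_i) is linear in p.
With p=0 it equals 44; the coefficient of p is -4 (from the two edges through V_2).
So -4·p + 44 = 2·4 = 8 ⇒ p = 9.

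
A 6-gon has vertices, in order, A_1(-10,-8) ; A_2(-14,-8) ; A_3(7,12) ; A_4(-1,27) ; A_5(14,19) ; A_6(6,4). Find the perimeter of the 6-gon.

|A_1A_2| = √((-4)² + (0)²) = √16 = 4
|A_2A_3| = √((21)² + (20)²) = √841 = 29
|A_3A_4| = √((-8)² + (15)²) = √289 = 17
|A_4A_5| = √((15)² + (-8)²) = √289 = 17
|A_5A_6| = √((-8)² + (-15)²) = √289 = 17
|A_6A_1| = √((-16)² + (-12)²) = √400 = 20
Perimeter = 4 + 29 + 17 + 17 + 17 + 20 = 104.

104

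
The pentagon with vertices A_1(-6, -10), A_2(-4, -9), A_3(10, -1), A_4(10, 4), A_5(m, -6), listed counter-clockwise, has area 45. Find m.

The doubled signed area Σ (x_i y_{i+1} − x_{i+1} y_i) is linear in m.
With m=0 it equals 62; the coefficient of m is -14 (from the two edges through A_5).
So -14·m + 62 = 2·45 = 90 ⇒ m = -2.

-2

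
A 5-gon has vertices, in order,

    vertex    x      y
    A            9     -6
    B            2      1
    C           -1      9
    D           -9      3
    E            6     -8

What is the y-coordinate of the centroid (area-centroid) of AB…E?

Apply Gauss's area formula. First the cross-terms c_i = x_i·y_{i+1} − x_{i+1}·y_i:
  21, 19, 78, 54, 36  ⇒  2A = 208, A = 104.
Then Σ (y_i + y_{i+1})·c_i = 247, so ȳ = 247 / (6·104) = 19/48.

19/48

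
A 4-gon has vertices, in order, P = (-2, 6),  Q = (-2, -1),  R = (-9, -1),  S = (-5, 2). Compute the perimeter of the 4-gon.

24

|PQ| = √((0)² + (-7)²) = √49 = 7
|QR| = √((-7)² + (0)²) = √49 = 7
|RS| = √((4)² + (3)²) = √25 = 5
|SP| = √((3)² + (4)²) = √25 = 5
Perimeter = 7 + 7 + 5 + 5 = 24.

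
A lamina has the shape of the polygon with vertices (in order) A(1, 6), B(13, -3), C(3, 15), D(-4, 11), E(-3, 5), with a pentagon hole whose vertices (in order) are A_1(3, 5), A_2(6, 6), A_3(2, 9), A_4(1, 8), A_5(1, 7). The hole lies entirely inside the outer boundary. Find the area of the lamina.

93

Outer boundary:
A→B: (1)(-3) − (13)(6) = -81
B→C: (13)(15) − (3)(-3) = 204
C→D: (3)(11) − (-4)(15) = 93
D→E: (-4)(5) − (-3)(11) = 13
E→A: (-3)(6) − (1)(5) = -23
Σ = 206
Area = |Σ|/2 = 103.
Hole:
Apply the shoelace formula: 2A = Σ (x_i·y_{i+1} − x_{i+1}·y_i), indices taken mod 5.
Σ = (-12) + (42) + (7) + (-1) + (-16) = 20
Area = |Σ|/2 = 10.
Net area = 103 − 10 = 93.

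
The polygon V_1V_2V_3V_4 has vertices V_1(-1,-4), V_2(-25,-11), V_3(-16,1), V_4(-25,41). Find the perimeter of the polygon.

132

|V_1V_2| = √((-24)² + (-7)²) = √625 = 25
|V_2V_3| = √((9)² + (12)²) = √225 = 15
|V_3V_4| = √((-9)² + (40)²) = √1681 = 41
|V_4V_1| = √((24)² + (-45)²) = √2601 = 51
Perimeter = 25 + 15 + 41 + 51 = 132.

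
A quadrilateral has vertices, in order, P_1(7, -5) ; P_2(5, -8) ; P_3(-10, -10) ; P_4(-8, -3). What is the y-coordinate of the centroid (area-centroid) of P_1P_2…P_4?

Apply the shoelace (surveyor's) formula. First the cross-terms c_i = x_i·y_{i+1} − x_{i+1}·y_i:
  -31, -130, -50, 61  ⇒  2A = -150, A = -75.
Then Σ (y_i + y_{i+1})·c_i = 2905, so ȳ = 2905 / (6·(-75)) = -581/90.

-581/90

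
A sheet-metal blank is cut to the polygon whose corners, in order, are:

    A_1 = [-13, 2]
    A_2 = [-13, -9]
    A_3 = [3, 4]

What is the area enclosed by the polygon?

Cross-terms: 143, -25, 58  ⇒  Σ = 176
Area = |Σ|/2 = 88.

88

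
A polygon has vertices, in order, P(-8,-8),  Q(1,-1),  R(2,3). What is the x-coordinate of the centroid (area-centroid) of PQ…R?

-5/3

Apply the shoelace (surveyor's) formula. First the cross-terms c_i = x_i·y_{i+1} − x_{i+1}·y_i:
  16, 5, 8  ⇒  2A = 29, A = 14.5.
Then Σ (x_i + x_{i+1})·c_i = -145, so x̄ = -145 / (6·14.5) = -5/3.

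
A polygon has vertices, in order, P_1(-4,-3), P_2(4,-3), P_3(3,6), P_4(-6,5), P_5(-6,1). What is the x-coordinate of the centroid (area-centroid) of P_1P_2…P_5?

Apply the surveyor's formula. First the cross-terms c_i = x_i·y_{i+1} − x_{i+1}·y_i:
  24, 33, 51, 24, 22  ⇒  2A = 154, A = 77.
Then Σ (x_i + x_{i+1})·c_i = -430, so x̄ = -430 / (6·77) = -215/231.

-215/231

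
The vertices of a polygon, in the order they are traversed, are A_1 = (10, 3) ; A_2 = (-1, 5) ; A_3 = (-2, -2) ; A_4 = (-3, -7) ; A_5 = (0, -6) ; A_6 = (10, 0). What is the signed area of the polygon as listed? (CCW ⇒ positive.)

Apply Gauss's area formula: 2A = Σ (x_i·y_{i+1} − x_{i+1}·y_i), indices taken mod 6.
Σ = (53) + (12) + (8) + (18) + (60) + (30) = 181
Signed area = Σ/2 = 90.5 (positive ⇒ counter-clockwise traversal).

90.5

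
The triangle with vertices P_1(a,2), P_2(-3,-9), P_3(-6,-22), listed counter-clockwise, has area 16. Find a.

The doubled signed area Σ (x_i y_{i+1} − x_{i+1} y_i) is linear in a.
With a=0 it equals 6; the coefficient of a is 13 (from the two edges through P_1).
So 13·a + 6 = 2·16 = 32 ⇒ a = 2.

2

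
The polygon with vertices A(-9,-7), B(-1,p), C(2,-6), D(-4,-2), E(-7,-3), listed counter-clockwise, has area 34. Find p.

-7

Write out the shoelace sum; only the two edges meeting at B involve p:
2·Area = [((-9)·p − (-1)·(-7)) + ((-1)·(-6) − 2·p)] + -8
       = -11·p + -9 = 68
⇒ p = -7.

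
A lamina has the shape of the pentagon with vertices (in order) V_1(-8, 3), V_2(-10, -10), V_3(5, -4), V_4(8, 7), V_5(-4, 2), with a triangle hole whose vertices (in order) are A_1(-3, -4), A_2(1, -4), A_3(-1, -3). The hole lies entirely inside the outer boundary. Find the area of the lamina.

155.5

Outer boundary:
Apply Gauss's area formula: 2A = Σ (x_i·y_{i+1} − x_{i+1}·y_i), indices taken mod 5.
V_1→V_2: (-8)(-10) − (-10)(3) = 110
V_2→V_3: (-10)(-4) − (5)(-10) = 90
V_3→V_4: (5)(7) − (8)(-4) = 67
V_4→V_5: (8)(2) − (-4)(7) = 44
V_5→V_1: (-4)(3) − (-8)(2) = 4
Σ = 315
Area = |Σ|/2 = 157.5.
Hole:
Apply the surveyor's formula: 2A = Σ (x_i·y_{i+1} − x_{i+1}·y_i), indices taken mod 3.
A_1→A_2: (-3)(-4) − (1)(-4) = 16
A_2→A_3: (1)(-3) − (-1)(-4) = -7
A_3→A_1: (-1)(-4) − (-3)(-3) = -5
Σ = 4
Area = |Σ|/2 = 2.
Net area = 157.5 − 2 = 155.5.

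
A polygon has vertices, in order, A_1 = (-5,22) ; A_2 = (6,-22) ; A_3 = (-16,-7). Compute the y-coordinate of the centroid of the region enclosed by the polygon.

Apply the shoelace (surveyor's) formula. First the cross-terms c_i = x_i·y_{i+1} − x_{i+1}·y_i:
  -22, -394, -387  ⇒  2A = -803, A = -401.5.
Then Σ (y_i + y_{i+1})·c_i = 5621, so ȳ = 5621 / (6·(-401.5)) = -7/3.

-7/3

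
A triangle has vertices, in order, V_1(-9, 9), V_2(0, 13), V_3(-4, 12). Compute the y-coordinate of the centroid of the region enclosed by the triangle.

Apply the shoelace formula. First the cross-terms c_i = x_i·y_{i+1} − x_{i+1}·y_i:
  -117, 52, 72  ⇒  2A = 7, A = 3.5.
Then Σ (y_i + y_{i+1})·c_i = 238, so ȳ = 238 / (6·3.5) = 34/3.

34/3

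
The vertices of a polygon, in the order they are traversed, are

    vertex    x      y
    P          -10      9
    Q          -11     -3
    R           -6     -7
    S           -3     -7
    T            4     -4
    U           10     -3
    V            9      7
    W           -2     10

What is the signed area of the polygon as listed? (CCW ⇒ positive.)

Apply the shoelace formula: 2A = Σ (x_i·y_{i+1} − x_{i+1}·y_i), indices taken mod 8.
Σ = (129) + (59) + (21) + (40) + (28) + (97) + (104) + (82) = 560
Signed area = Σ/2 = 280 (positive ⇒ counter-clockwise traversal).

280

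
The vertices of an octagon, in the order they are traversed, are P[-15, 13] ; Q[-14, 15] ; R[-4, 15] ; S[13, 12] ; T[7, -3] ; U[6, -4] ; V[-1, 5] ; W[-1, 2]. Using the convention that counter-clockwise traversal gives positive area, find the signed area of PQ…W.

-261.5

Σ = (-43) + (-150) + (-243) + (-123) + (-10) + (26) + (3) + (17) = -523
Signed area = Σ/2 = -261.5 (negative ⇒ clockwise traversal).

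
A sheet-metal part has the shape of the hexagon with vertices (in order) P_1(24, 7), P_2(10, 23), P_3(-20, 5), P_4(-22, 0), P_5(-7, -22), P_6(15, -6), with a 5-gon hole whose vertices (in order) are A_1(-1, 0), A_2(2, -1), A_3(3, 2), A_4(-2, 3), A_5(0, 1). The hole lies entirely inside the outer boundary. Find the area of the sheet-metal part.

1093.5

Outer boundary:
Apply the shoelace (surveyor's) formula: 2A = Σ (x_i·y_{i+1} − x_{i+1}·y_i), indices taken mod 6.
Σ = (482) + (510) + (110) + (484) + (372) + (249) = 2207
Area = |Σ|/2 = 1103.5.
Hole:
Apply Gauss's area formula: 2A = Σ (x_i·y_{i+1} − x_{i+1}·y_i), indices taken mod 5.
Cross-terms: 1, 7, 13, -2, 1  ⇒  Σ = 20
Area = |Σ|/2 = 10.
Net area = 1103.5 − 10 = 1093.5.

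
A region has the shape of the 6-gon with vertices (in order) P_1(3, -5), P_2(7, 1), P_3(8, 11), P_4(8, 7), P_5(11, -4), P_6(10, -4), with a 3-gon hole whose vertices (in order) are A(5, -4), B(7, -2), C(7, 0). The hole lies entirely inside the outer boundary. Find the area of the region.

Outer boundary:
Σ = (38) + (69) + (-32) + (-109) + (-4) + (-38) = -76
Area = |Σ|/2 = 38.
Hole:
Σ = (18) + (14) + (-28) = 4
Area = |Σ|/2 = 2.
Net area = 38 − 2 = 36.

36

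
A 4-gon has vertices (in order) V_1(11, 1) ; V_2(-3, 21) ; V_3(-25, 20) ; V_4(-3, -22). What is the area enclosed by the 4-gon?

774

Apply the shoelace formula: 2A = Σ (x_i·y_{i+1} − x_{i+1}·y_i), indices taken mod 4.
Σ = (234) + (465) + (610) + (239) = 1548
Area = |Σ|/2 = 774.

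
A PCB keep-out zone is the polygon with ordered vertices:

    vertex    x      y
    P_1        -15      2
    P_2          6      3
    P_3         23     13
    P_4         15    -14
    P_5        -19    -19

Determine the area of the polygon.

719.5

Cross-terms: -57, 9, -517, -551, -323  ⇒  Σ = -1439
Area = |Σ|/2 = 719.5.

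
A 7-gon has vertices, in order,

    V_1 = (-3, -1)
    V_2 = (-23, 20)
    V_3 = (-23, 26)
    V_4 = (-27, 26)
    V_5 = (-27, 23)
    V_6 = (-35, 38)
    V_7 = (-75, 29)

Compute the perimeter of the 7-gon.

178

|V_1V_2| = √((-20)² + (21)²) = √841 = 29
|V_2V_3| = √((0)² + (6)²) = √36 = 6
|V_3V_4| = √((-4)² + (0)²) = √16 = 4
|V_4V_5| = √((0)² + (-3)²) = √9 = 3
|V_5V_6| = √((-8)² + (15)²) = √289 = 17
|V_6V_7| = √((-40)² + (-9)²) = √1681 = 41
|V_7V_1| = √((72)² + (-30)²) = √6084 = 78
Perimeter = 29 + 6 + 4 + 3 + 17 + 41 + 78 = 178.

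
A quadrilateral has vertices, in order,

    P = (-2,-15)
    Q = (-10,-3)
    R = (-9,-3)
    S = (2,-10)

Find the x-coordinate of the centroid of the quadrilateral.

Apply the shoelace (surveyor's) formula. First the cross-terms c_i = x_i·y_{i+1} − x_{i+1}·y_i:
  -144, 3, 96, -50  ⇒  2A = -95, A = -47.5.
Then Σ (x_i + x_{i+1})·c_i = 999, so x̄ = 999 / (6·(-47.5)) = -333/95.

-333/95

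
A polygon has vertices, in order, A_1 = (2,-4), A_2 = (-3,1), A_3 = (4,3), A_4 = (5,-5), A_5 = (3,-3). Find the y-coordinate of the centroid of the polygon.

-0.46875

Apply Gauss's area formula. First the cross-terms c_i = x_i·y_{i+1} − x_{i+1}·y_i:
  -10, -13, -35, 0, -6  ⇒  2A = -64, A = -32.
Then Σ (y_i + y_{i+1})·c_i = 90, so ȳ = 90 / (6·(-32)) = -0.46875.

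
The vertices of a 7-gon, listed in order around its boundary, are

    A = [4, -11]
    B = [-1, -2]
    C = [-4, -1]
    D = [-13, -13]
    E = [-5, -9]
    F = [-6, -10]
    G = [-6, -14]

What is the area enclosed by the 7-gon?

Apply the surveyor's formula: 2A = Σ (x_i·y_{i+1} − x_{i+1}·y_i), indices taken mod 7.
Cross-terms: -19, -7, 39, 52, -4, 24, 122  ⇒  Σ = 207
Area = |Σ|/2 = 103.5.

103.5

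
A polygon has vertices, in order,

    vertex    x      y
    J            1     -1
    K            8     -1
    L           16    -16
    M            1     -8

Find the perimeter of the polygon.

48

|JK| = √((7)² + (0)²) = √49 = 7
|KL| = √((8)² + (-15)²) = √289 = 17
|LM| = √((-15)² + (8)²) = √289 = 17
|MJ| = √((0)² + (7)²) = √49 = 7
Perimeter = 7 + 17 + 17 + 7 = 48.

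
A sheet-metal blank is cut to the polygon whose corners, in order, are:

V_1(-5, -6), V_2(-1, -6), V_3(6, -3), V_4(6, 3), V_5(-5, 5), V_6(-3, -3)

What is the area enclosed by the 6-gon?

Σ = (24) + (39) + (36) + (45) + (30) + (3) = 177
Area = |Σ|/2 = 88.5.

88.5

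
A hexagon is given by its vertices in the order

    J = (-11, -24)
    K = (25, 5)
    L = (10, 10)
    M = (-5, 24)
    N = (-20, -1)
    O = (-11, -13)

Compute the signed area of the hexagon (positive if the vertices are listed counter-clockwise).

945

Apply the surveyor's formula: 2A = Σ (x_i·y_{i+1} − x_{i+1}·y_i), indices taken mod 6.
J→K: (-11)(5) − (25)(-24) = 545
K→L: (25)(10) − (10)(5) = 200
L→M: (10)(24) − (-5)(10) = 290
M→N: (-5)(-1) − (-20)(24) = 485
N→O: (-20)(-13) − (-11)(-1) = 249
O→J: (-11)(-24) − (-11)(-13) = 121
Σ = 1890
Signed area = Σ/2 = 945 (positive ⇒ counter-clockwise traversal).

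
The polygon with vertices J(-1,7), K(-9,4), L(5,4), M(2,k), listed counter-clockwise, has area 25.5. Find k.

The doubled signed area Σ (x_i y_{i+1} − x_{i+1} y_i) is linear in k.
With k=0 it equals 9; the coefficient of k is 6 (from the two edges through M).
So 6·k + 9 = 2·25.5 = 51 ⇒ k = 7.

7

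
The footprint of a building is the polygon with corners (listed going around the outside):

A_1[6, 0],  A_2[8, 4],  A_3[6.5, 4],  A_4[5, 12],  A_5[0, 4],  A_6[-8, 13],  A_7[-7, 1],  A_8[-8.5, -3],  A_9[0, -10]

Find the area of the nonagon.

198.75

A_1→A_2: (6)(4) − (8)(0) = 24
A_2→A_3: (8)(4) − (6.5)(4) = 6
A_3→A_4: (6.5)(12) − (5)(4) = 58
A_4→A_5: (5)(4) − (0)(12) = 20
A_5→A_6: (0)(13) − (-8)(4) = 32
A_6→A_7: (-8)(1) − (-7)(13) = 83
A_7→A_8: (-7)(-3) − (-8.5)(1) = 29.5
A_8→A_9: (-8.5)(-10) − (0)(-3) = 85
A_9→A_1: (0)(0) − (6)(-10) = 60
Σ = 397.5
Area = |Σ|/2 = 198.75.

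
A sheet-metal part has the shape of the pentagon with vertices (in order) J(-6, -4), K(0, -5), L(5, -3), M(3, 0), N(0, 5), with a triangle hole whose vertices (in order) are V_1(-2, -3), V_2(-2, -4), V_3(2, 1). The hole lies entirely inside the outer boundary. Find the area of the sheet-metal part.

Outer boundary:
Apply Gauss's area formula: 2A = Σ (x_i·y_{i+1} − x_{i+1}·y_i), indices taken mod 5.
Cross-terms: 30, 25, 9, 15, 30  ⇒  Σ = 109
Area = |Σ|/2 = 54.5.
Hole:
Σ = (2) + (6) + (-4) = 4
Area = |Σ|/2 = 2.
Net area = 54.5 − 2 = 52.5.

52.5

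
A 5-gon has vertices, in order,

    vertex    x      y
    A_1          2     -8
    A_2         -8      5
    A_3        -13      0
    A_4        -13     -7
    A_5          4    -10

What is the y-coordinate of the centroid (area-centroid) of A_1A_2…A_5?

-655/186

Apply the shoelace formula. First the cross-terms c_i = x_i·y_{i+1} − x_{i+1}·y_i:
  -54, 65, 91, 158, -12  ⇒  2A = 248, A = 124.
Then Σ (y_i + y_{i+1})·c_i = -2620, so ȳ = -2620 / (6·124) = -655/186.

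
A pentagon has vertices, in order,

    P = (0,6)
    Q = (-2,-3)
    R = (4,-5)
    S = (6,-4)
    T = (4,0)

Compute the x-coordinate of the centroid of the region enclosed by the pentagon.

Apply the shoelace (surveyor's) formula. First the cross-terms c_i = x_i·y_{i+1} − x_{i+1}·y_i:
  12, 22, 14, 16, 24  ⇒  2A = 88, A = 44.
Then Σ (x_i + x_{i+1})·c_i = 416, so x̄ = 416 / (6·44) = 52/33.

52/33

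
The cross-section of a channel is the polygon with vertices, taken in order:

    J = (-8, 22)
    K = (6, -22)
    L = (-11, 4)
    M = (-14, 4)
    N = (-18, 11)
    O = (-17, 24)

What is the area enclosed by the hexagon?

Cross-terms: 44, -218, 12, -82, -245, -182  ⇒  Σ = -671
Area = |Σ|/2 = 335.5.

335.5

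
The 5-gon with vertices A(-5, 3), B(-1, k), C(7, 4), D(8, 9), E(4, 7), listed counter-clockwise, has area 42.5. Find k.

1

The doubled signed area Σ (x_i y_{i+1} − x_{i+1} y_i) is linear in k.
With k=0 it equals 97; the coefficient of k is -12 (from the two edges through B).
So -12·k + 97 = 2·42.5 = 85 ⇒ k = 1.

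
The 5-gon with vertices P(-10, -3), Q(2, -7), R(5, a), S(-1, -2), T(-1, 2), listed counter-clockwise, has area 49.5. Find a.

-7

The doubled signed area Σ (x_i y_{i+1} − x_{i+1} y_i) is linear in a.
With a=0 it equals 120; the coefficient of a is 3 (from the two edges through R).
So 3·a + 120 = 2·49.5 = 99 ⇒ a = -7.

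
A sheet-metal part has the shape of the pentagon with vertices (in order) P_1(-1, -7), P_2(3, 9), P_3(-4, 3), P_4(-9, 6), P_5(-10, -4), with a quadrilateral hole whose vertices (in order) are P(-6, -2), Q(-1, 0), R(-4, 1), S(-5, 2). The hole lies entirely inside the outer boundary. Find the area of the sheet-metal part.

103

Outer boundary:
Σ = (12) + (45) + (3) + (96) + (66) = 222
Area = |Σ|/2 = 111.
Hole:
Σ = (-2) + (-1) + (-3) + (22) = 16
Area = |Σ|/2 = 8.
Net area = 111 − 8 = 103.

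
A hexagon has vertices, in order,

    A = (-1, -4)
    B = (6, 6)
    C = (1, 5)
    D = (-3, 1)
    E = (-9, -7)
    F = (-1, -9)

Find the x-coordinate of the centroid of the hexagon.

-288/157

Apply the shoelace formula. First the cross-terms c_i = x_i·y_{i+1} − x_{i+1}·y_i:
  18, 24, 16, 30, 74, -5  ⇒  2A = 157, A = 78.5.
Then Σ (x_i + x_{i+1})·c_i = -864, so x̄ = -864 / (6·78.5) = -288/157.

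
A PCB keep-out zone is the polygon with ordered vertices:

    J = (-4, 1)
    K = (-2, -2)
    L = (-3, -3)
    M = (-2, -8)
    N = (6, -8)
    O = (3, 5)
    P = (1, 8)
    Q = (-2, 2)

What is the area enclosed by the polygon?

Apply the shoelace formula: 2A = Σ (x_i·y_{i+1} − x_{i+1}·y_i), indices taken mod 8.
Cross-terms: 10, 0, 18, 64, 54, 19, 18, 6  ⇒  Σ = 189
Area = |Σ|/2 = 94.5.

94.5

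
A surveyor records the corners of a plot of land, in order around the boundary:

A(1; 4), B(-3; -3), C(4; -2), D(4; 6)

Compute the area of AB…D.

Apply Gauss's area formula: 2A = Σ (x_i·y_{i+1} − x_{i+1}·y_i), indices taken mod 4.
Σ = (9) + (18) + (32) + (10) = 69
Area = |Σ|/2 = 34.5.

34.5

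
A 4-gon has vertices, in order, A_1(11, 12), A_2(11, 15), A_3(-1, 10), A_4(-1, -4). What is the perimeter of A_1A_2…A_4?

|A_1A_2| = √((0)² + (3)²) = √9 = 3
|A_2A_3| = √((-12)² + (-5)²) = √169 = 13
|A_3A_4| = √((0)² + (-14)²) = √196 = 14
|A_4A_1| = √((12)² + (16)²) = √400 = 20
Perimeter = 3 + 13 + 14 + 20 = 50.

50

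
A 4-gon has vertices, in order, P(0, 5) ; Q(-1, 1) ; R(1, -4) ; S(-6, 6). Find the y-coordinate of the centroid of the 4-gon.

Apply the shoelace formula. First the cross-terms c_i = x_i·y_{i+1} − x_{i+1}·y_i:
  5, 3, -18, -30  ⇒  2A = -40, A = -20.
Then Σ (y_i + y_{i+1})·c_i = -345, so ȳ = -345 / (6·(-20)) = 2.875.

2.875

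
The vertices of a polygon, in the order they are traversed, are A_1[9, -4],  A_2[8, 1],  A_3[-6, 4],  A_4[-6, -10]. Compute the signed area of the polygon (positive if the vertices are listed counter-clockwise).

A_1→A_2: (9)(1) − (8)(-4) = 41
A_2→A_3: (8)(4) − (-6)(1) = 38
A_3→A_4: (-6)(-10) − (-6)(4) = 84
A_4→A_1: (-6)(-4) − (9)(-10) = 114
Σ = 277
Signed area = Σ/2 = 138.5 (positive ⇒ counter-clockwise traversal).

138.5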